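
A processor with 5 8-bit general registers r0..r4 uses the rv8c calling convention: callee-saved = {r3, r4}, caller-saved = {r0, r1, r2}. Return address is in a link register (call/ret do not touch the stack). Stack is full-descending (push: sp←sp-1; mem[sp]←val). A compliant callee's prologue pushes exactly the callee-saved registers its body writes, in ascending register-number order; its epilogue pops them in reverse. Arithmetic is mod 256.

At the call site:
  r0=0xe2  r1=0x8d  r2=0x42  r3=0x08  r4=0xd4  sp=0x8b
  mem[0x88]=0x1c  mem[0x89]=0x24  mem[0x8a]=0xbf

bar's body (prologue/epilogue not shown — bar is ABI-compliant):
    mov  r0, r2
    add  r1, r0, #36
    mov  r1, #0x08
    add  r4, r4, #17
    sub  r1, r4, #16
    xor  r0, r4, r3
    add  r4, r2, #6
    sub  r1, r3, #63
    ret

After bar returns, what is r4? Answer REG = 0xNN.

REG = 0xd4

prologue: push r4 → mem[0x8a]=0xd4, sp=0x8a
body[0] mov  r0, r2 → r0=0x42
body[1] add  r1, r0, #36 → r1=0x66
body[2] mov  r1, #0x08 → r1=0x08
body[3] add  r4, r4, #17 → r4=0xe5
body[4] sub  r1, r4, #16 → r1=0xd5
body[5] xor  r0, r4, r3 → r0=0xed
body[6] add  r4, r2, #6 → r4=0x48
body[7] sub  r1, r3, #63 → r1=0xc9
epilogue: pop r4=0xd4, sp=0x8b
r4 is callee-saved → restored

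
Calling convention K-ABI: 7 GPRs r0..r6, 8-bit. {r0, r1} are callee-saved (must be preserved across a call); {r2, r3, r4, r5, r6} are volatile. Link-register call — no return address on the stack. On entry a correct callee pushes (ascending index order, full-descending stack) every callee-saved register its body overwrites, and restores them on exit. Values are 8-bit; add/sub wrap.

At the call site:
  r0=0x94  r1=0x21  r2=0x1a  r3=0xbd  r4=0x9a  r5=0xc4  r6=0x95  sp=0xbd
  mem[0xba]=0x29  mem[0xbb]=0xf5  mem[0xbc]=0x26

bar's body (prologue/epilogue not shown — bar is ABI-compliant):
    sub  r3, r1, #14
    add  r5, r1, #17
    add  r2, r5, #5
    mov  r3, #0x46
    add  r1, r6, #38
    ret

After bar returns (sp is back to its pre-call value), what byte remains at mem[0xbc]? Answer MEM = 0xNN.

MEM = 0x21

prologue: push r1 → mem[0xbc]=0x21, sp=0xbc
body[0] sub  r3, r1, #14 → r3=0x13
body[1] add  r5, r1, #17 → r5=0x32
body[2] add  r2, r5, #5 → r2=0x37
body[3] mov  r3, #0x46 → r3=0x46
body[4] add  r1, r6, #38 → r1=0xbb
epilogue: pop r1=0x21, sp=0xbd
prologue pushed ['r1'] at ['0xbc']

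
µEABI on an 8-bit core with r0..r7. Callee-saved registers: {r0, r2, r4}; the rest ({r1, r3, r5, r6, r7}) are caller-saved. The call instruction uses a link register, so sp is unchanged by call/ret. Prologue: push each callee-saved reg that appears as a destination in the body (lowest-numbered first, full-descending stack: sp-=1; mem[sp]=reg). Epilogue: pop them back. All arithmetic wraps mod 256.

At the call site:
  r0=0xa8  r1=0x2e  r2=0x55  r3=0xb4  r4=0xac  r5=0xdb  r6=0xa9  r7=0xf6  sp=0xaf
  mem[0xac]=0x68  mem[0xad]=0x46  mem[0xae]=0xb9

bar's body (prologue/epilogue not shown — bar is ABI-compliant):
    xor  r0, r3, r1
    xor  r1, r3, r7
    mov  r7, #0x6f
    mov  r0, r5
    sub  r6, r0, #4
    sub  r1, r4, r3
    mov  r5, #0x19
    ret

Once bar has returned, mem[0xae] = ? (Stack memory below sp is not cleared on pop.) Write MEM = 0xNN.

prologue: push r0 -> mem[0xae]=0xa8, sp=0xae
body[0] xor  r0, r3, r1 -> r0=0x9a
body[1] xor  r1, r3, r7 -> r1=0x42
body[2] mov  r7, #0x6f -> r7=0x6f
body[3] mov  r0, r5 -> r0=0xdb
body[4] sub  r6, r0, #4 -> r6=0xd7
body[5] sub  r1, r4, r3 -> r1=0xf8
body[6] mov  r5, #0x19 -> r5=0x19
epilogue: pop r0=0xa8, sp=0xaf
prologue pushed ['r0'] at ['0xae']

MEM = 0xa8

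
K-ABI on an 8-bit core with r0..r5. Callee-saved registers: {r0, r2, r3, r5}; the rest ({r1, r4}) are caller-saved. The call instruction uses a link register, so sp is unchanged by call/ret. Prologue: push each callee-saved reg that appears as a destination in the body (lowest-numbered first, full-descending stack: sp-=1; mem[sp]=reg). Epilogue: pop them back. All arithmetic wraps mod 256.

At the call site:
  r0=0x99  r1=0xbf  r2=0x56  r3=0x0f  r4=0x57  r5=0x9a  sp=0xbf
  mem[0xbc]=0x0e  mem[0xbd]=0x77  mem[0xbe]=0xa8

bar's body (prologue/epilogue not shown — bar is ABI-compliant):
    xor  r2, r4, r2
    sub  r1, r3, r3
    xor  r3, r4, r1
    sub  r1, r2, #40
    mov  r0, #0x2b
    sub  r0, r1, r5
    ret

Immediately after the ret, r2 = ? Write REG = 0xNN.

prologue: push r0 → mem[0xbe]=0x99, sp=0xbe
prologue: push r2 → mem[0xbd]=0x56, sp=0xbd
prologue: push r3 → mem[0xbc]=0x0f, sp=0xbc
body[0] xor  r2, r4, r2 → r2=0x01
body[1] sub  r1, r3, r3 → r1=0x00
body[2] xor  r3, r4, r1 → r3=0x57
body[3] sub  r1, r2, #40 → r1=0xd9
body[4] mov  r0, #0x2b → r0=0x2b
body[5] sub  r0, r1, r5 → r0=0x3f
epilogue: pop r3=0x0f, sp=0xbd
epilogue: pop r2=0x56, sp=0xbe
epilogue: pop r0=0x99, sp=0xbf
r2 is callee-saved → restored

REG = 0x56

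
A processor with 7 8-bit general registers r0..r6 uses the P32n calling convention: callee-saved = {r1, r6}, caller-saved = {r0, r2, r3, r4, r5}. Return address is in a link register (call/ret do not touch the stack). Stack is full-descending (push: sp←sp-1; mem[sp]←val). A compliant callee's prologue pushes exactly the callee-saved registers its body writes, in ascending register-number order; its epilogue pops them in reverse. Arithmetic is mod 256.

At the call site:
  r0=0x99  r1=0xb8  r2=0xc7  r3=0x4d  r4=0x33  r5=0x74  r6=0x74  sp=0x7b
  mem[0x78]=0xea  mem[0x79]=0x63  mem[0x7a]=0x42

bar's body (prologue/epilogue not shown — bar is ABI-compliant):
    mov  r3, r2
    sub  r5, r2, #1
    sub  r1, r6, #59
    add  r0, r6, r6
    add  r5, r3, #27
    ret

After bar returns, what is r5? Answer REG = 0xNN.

REG = 0xe2

prologue: push r1 → mem[0x7a]=0xb8, sp=0x7a
body[0] mov  r3, r2 → r3=0xc7
body[1] sub  r5, r2, #1 → r5=0xc6
body[2] sub  r1, r6, #59 → r1=0x39
body[3] add  r0, r6, r6 → r0=0xe8
body[4] add  r5, r3, #27 → r5=0xe2
epilogue: pop r1=0xb8, sp=0x7b
r5 is caller-saved → body value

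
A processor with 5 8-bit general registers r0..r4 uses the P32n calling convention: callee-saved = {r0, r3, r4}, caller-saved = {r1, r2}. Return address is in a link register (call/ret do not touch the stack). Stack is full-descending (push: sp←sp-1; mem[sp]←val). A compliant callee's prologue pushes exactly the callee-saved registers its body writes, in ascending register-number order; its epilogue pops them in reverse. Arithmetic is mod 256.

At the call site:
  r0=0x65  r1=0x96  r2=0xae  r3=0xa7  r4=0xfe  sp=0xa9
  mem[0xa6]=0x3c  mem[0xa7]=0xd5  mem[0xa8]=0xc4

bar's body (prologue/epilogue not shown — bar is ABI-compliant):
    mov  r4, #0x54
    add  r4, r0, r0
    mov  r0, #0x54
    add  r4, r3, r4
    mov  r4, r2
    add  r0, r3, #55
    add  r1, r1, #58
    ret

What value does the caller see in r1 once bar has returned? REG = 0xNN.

prologue: push r0 → mem[0xa8]=0x65, sp=0xa8
prologue: push r4 → mem[0xa7]=0xfe, sp=0xa7
body[0] mov  r4, #0x54 → r4=0x54
body[1] add  r4, r0, r0 → r4=0xca
body[2] mov  r0, #0x54 → r0=0x54
body[3] add  r4, r3, r4 → r4=0x71
body[4] mov  r4, r2 → r4=0xae
body[5] add  r0, r3, #55 → r0=0xde
body[6] add  r1, r1, #58 → r1=0xd0
epilogue: pop r4=0xfe, sp=0xa8
epilogue: pop r0=0x65, sp=0xa9
r1 is caller-saved → body value

REG = 0xd0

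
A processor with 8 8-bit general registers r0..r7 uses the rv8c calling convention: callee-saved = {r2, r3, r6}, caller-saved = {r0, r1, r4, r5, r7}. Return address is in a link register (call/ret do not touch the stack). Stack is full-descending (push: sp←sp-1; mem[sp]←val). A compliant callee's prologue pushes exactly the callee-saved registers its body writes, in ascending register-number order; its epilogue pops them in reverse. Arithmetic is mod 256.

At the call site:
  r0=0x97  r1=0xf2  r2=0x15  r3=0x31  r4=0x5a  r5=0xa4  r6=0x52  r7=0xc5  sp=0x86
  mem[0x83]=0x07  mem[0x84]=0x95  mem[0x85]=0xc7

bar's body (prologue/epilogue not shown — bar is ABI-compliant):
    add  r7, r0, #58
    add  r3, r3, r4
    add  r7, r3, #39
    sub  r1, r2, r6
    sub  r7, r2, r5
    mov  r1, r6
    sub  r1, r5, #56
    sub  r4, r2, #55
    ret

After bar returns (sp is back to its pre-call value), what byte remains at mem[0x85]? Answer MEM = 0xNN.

prologue: push r3 -> mem[0x85]=0x31, sp=0x85
body[0] add  r7, r0, #58 -> r7=0xd1
body[1] add  r3, r3, r4 -> r3=0x8b
body[2] add  r7, r3, #39 -> r7=0xb2
body[3] sub  r1, r2, r6 -> r1=0xc3
body[4] sub  r7, r2, r5 -> r7=0x71
body[5] mov  r1, r6 -> r1=0x52
body[6] sub  r1, r5, #56 -> r1=0x6c
body[7] sub  r4, r2, #55 -> r4=0xde
epilogue: pop r3=0x31, sp=0x86
prologue pushed ['r3'] at ['0x85']

MEM = 0x31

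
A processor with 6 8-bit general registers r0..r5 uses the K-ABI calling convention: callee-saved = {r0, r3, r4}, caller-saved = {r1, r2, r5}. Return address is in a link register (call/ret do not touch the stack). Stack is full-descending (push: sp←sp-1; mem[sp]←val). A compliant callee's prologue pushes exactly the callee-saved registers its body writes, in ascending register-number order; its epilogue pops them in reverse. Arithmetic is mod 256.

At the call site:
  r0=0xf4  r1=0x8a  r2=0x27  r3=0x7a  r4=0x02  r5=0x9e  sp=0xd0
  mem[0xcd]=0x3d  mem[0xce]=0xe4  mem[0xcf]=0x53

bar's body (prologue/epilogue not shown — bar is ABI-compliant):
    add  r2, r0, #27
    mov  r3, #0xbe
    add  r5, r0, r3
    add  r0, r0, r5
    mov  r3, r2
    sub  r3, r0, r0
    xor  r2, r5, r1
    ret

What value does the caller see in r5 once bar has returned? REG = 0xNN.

prologue: push r0 -> mem[0xcf]=0xf4, sp=0xcf
prologue: push r3 -> mem[0xce]=0x7a, sp=0xce
body[0] add  r2, r0, #27 -> r2=0x0f
body[1] mov  r3, #0xbe -> r3=0xbe
body[2] add  r5, r0, r3 -> r5=0xb2
body[3] add  r0, r0, r5 -> r0=0xa6
body[4] mov  r3, r2 -> r3=0x0f
body[5] sub  r3, r0, r0 -> r3=0x00
body[6] xor  r2, r5, r1 -> r2=0x38
epilogue: pop r3=0x7a, sp=0xcf
epilogue: pop r0=0xf4, sp=0xd0
r5 is caller-saved -> body value

REG = 0xb2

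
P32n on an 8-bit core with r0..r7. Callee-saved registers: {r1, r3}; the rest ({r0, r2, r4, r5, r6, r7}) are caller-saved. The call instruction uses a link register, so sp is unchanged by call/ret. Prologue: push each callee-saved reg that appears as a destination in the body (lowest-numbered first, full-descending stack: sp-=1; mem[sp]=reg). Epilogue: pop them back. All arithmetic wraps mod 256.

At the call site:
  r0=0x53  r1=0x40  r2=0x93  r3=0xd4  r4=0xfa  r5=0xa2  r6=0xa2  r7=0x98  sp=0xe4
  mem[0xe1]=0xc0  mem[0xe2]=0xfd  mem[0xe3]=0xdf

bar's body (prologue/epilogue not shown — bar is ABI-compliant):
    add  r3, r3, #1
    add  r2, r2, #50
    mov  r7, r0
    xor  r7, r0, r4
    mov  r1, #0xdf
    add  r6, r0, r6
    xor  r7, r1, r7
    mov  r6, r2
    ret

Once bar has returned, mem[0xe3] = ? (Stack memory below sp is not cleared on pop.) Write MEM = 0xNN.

MEM = 0x40

prologue: push r1 -> mem[0xe3]=0x40, sp=0xe3
prologue: push r3 -> mem[0xe2]=0xd4, sp=0xe2
body[0] add  r3, r3, #1 -> r3=0xd5
body[1] add  r2, r2, #50 -> r2=0xc5
body[2] mov  r7, r0 -> r7=0x53
body[3] xor  r7, r0, r4 -> r7=0xa9
body[4] mov  r1, #0xdf -> r1=0xdf
body[5] add  r6, r0, r6 -> r6=0xf5
body[6] xor  r7, r1, r7 -> r7=0x76
body[7] mov  r6, r2 -> r6=0xc5
epilogue: pop r3=0xd4, sp=0xe3
epilogue: pop r1=0x40, sp=0xe4
prologue pushed ['r1', 'r3'] at ['0xe3', '0xe2']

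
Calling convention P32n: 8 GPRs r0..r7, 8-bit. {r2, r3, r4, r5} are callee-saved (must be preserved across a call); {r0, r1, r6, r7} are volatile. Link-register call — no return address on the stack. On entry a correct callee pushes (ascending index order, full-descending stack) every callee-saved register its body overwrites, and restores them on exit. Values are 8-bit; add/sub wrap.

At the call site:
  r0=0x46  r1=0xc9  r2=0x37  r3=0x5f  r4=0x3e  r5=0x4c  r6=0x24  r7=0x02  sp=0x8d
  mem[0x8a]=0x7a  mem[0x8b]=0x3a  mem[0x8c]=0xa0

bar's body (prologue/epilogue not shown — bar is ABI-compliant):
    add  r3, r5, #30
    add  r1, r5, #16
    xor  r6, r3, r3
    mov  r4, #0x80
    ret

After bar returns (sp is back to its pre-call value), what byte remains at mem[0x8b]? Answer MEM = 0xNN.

prologue: push r3 -> mem[0x8c]=0x5f, sp=0x8c
prologue: push r4 -> mem[0x8b]=0x3e, sp=0x8b
body[0] add  r3, r5, #30 -> r3=0x6a
body[1] add  r1, r5, #16 -> r1=0x5c
body[2] xor  r6, r3, r3 -> r6=0x00
body[3] mov  r4, #0x80 -> r4=0x80
epilogue: pop r4=0x3e, sp=0x8c
epilogue: pop r3=0x5f, sp=0x8d
prologue pushed ['r3', 'r4'] at ['0x8c', '0x8b']

MEM = 0x3e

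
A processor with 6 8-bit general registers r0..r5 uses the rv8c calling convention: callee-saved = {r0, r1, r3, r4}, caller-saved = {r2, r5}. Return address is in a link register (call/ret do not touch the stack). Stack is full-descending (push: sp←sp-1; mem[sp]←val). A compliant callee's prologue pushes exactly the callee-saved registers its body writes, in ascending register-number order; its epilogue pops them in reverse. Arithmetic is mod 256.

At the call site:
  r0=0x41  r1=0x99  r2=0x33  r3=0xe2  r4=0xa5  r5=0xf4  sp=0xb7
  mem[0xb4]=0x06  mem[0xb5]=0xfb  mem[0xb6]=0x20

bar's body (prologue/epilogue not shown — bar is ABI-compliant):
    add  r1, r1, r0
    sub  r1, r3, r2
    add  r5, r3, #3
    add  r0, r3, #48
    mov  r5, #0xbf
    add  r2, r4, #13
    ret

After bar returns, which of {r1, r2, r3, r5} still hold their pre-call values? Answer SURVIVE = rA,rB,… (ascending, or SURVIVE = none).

prologue: push r0 → mem[0xb6]=0x41, sp=0xb6
prologue: push r1 → mem[0xb5]=0x99, sp=0xb5
body[0] add  r1, r1, r0 → r1=0xda
body[1] sub  r1, r3, r2 → r1=0xaf
body[2] add  r5, r3, #3 → r5=0xe5
body[3] add  r0, r3, #48 → r0=0x12
body[4] mov  r5, #0xbf → r5=0xbf
body[5] add  r2, r4, #13 → r2=0xb2
epilogue: pop r1=0x99, sp=0xb6
epilogue: pop r0=0x41, sp=0xb7
r1: callee-saved, written=True
r2: caller-saved, written=True
r3: callee-saved, written=False
r5: caller-saved, written=True

SURVIVE = r1,r3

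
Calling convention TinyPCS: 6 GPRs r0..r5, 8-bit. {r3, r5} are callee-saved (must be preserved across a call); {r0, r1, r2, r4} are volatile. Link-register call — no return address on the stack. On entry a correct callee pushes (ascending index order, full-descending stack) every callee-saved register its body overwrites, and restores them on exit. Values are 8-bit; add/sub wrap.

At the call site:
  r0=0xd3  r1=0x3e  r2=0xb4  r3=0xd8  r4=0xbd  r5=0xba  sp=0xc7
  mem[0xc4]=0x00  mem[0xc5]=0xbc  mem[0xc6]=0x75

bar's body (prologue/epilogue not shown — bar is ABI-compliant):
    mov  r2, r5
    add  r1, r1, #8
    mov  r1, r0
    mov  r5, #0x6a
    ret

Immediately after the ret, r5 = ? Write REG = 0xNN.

prologue: push r5 -> mem[0xc6]=0xba, sp=0xc6
body[0] mov  r2, r5 -> r2=0xba
body[1] add  r1, r1, #8 -> r1=0x46
body[2] mov  r1, r0 -> r1=0xd3
body[3] mov  r5, #0x6a -> r5=0x6a
epilogue: pop r5=0xba, sp=0xc7
r5 is callee-saved -> restored

REG = 0xba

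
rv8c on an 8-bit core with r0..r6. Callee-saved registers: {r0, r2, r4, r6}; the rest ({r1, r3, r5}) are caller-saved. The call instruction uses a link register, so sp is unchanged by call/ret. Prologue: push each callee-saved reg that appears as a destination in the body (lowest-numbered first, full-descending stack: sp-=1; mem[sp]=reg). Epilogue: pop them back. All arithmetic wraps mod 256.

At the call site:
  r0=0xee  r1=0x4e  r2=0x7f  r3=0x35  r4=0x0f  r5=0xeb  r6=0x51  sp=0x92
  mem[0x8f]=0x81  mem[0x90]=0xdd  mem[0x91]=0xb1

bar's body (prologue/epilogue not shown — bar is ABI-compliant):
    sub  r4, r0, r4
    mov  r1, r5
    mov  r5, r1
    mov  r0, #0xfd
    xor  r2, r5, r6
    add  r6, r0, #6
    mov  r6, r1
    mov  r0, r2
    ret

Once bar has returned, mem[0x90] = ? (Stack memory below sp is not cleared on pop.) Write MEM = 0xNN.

MEM = 0x7f

prologue: push r0 -> mem[0x91]=0xee, sp=0x91
prologue: push r2 -> mem[0x90]=0x7f, sp=0x90
prologue: push r4 -> mem[0x8f]=0x0f, sp=0x8f
prologue: push r6 -> mem[0x8e]=0x51, sp=0x8e
body[0] sub  r4, r0, r4 -> r4=0xdf
body[1] mov  r1, r5 -> r1=0xeb
body[2] mov  r5, r1 -> r5=0xeb
body[3] mov  r0, #0xfd -> r0=0xfd
body[4] xor  r2, r5, r6 -> r2=0xba
body[5] add  r6, r0, #6 -> r6=0x03
body[6] mov  r6, r1 -> r6=0xeb
body[7] mov  r0, r2 -> r0=0xba
epilogue: pop r6=0x51, sp=0x8f
epilogue: pop r4=0x0f, sp=0x90
epilogue: pop r2=0x7f, sp=0x91
epilogue: pop r0=0xee, sp=0x92
prologue pushed ['r0', 'r2', 'r4', 'r6'] at ['0x91', '0x90', '0x8f', '0x8e']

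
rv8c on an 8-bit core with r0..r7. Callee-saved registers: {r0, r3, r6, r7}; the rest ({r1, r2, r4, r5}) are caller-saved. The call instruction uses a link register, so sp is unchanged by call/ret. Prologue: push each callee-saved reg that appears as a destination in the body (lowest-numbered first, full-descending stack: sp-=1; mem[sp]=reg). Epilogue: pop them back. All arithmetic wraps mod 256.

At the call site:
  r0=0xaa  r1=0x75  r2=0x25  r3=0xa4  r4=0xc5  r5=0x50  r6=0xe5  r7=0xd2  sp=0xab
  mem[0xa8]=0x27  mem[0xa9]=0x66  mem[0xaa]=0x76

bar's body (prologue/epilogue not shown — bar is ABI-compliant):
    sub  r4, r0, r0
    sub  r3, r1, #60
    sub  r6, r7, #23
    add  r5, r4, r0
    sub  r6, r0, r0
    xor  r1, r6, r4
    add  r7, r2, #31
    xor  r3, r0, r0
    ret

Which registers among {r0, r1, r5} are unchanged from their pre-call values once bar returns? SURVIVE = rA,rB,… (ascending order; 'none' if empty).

prologue: push r3 → mem[0xaa]=0xa4, sp=0xaa
prologue: push r6 → mem[0xa9]=0xe5, sp=0xa9
prologue: push r7 → mem[0xa8]=0xd2, sp=0xa8
body[0] sub  r4, r0, r0 → r4=0x00
body[1] sub  r3, r1, #60 → r3=0x39
body[2] sub  r6, r7, #23 → r6=0xbb
body[3] add  r5, r4, r0 → r5=0xaa
body[4] sub  r6, r0, r0 → r6=0x00
body[5] xor  r1, r6, r4 → r1=0x00
body[6] add  r7, r2, #31 → r7=0x44
body[7] xor  r3, r0, r0 → r3=0x00
epilogue: pop r7=0xd2, sp=0xa9
epilogue: pop r6=0xe5, sp=0xaa
epilogue: pop r3=0xa4, sp=0xab
r0: callee-saved, written=False
r1: caller-saved, written=True
r5: caller-saved, written=True

SURVIVE = r0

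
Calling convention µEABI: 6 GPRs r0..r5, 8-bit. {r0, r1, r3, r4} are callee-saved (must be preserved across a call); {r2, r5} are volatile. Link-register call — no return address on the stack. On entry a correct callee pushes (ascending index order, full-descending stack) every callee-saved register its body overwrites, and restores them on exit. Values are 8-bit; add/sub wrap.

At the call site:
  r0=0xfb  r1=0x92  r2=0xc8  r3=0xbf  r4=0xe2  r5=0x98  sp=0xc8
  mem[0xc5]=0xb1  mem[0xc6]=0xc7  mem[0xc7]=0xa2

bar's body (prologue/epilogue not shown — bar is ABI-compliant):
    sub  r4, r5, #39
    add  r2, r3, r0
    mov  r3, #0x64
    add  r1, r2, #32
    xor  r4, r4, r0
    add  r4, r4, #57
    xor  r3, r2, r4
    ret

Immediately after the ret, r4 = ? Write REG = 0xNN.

prologue: push r1 -> mem[0xc7]=0x92, sp=0xc7
prologue: push r3 -> mem[0xc6]=0xbf, sp=0xc6
prologue: push r4 -> mem[0xc5]=0xe2, sp=0xc5
body[0] sub  r4, r5, #39 -> r4=0x71
body[1] add  r2, r3, r0 -> r2=0xba
body[2] mov  r3, #0x64 -> r3=0x64
body[3] add  r1, r2, #32 -> r1=0xda
body[4] xor  r4, r4, r0 -> r4=0x8a
body[5] add  r4, r4, #57 -> r4=0xc3
body[6] xor  r3, r2, r4 -> r3=0x79
epilogue: pop r4=0xe2, sp=0xc6
epilogue: pop r3=0xbf, sp=0xc7
epilogue: pop r1=0x92, sp=0xc8
r4 is callee-saved -> restored

REG = 0xe2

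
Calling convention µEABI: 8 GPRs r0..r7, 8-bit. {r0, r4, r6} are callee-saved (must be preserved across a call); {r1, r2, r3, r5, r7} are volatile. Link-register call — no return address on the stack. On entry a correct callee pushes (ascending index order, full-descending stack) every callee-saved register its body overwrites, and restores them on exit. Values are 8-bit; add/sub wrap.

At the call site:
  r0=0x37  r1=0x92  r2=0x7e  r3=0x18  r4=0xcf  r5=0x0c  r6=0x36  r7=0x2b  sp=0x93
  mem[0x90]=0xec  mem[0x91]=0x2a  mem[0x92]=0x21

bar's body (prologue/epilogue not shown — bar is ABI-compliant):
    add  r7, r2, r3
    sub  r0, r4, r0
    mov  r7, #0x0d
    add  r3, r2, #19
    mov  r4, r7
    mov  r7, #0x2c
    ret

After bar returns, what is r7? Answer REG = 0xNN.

REG = 0x2c

prologue: push r0 -> mem[0x92]=0x37, sp=0x92
prologue: push r4 -> mem[0x91]=0xcf, sp=0x91
body[0] add  r7, r2, r3 -> r7=0x96
body[1] sub  r0, r4, r0 -> r0=0x98
body[2] mov  r7, #0x0d -> r7=0x0d
body[3] add  r3, r2, #19 -> r3=0x91
body[4] mov  r4, r7 -> r4=0x0d
body[5] mov  r7, #0x2c -> r7=0x2c
epilogue: pop r4=0xcf, sp=0x92
epilogue: pop r0=0x37, sp=0x93
r7 is caller-saved -> body value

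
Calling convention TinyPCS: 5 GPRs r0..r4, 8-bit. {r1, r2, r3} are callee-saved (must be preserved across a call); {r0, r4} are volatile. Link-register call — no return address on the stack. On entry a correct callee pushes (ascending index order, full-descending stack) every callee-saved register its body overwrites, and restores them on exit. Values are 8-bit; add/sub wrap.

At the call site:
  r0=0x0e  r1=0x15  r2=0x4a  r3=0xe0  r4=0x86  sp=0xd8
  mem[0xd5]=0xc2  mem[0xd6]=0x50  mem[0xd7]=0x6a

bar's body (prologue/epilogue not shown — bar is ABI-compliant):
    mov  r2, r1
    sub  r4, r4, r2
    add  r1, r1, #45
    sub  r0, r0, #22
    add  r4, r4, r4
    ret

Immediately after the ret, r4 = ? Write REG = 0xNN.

REG = 0xe2

prologue: push r1 -> mem[0xd7]=0x15, sp=0xd7
prologue: push r2 -> mem[0xd6]=0x4a, sp=0xd6
body[0] mov  r2, r1 -> r2=0x15
body[1] sub  r4, r4, r2 -> r4=0x71
body[2] add  r1, r1, #45 -> r1=0x42
body[3] sub  r0, r0, #22 -> r0=0xf8
body[4] add  r4, r4, r4 -> r4=0xe2
epilogue: pop r2=0x4a, sp=0xd7
epilogue: pop r1=0x15, sp=0xd8
r4 is caller-saved -> body value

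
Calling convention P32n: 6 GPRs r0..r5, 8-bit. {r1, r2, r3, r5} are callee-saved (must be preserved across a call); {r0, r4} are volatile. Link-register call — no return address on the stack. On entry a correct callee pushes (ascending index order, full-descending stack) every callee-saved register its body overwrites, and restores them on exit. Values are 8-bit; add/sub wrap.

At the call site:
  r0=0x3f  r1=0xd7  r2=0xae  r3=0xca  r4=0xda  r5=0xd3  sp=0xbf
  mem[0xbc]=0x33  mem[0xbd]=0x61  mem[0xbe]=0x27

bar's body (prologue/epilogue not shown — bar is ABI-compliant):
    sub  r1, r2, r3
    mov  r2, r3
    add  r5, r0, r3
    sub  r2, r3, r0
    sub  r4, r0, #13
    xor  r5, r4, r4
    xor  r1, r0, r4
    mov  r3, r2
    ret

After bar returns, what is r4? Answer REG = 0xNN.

REG = 0x32

prologue: push r1 -> mem[0xbe]=0xd7, sp=0xbe
prologue: push r2 -> mem[0xbd]=0xae, sp=0xbd
prologue: push r3 -> mem[0xbc]=0xca, sp=0xbc
prologue: push r5 -> mem[0xbb]=0xd3, sp=0xbb
body[0] sub  r1, r2, r3 -> r1=0xe4
body[1] mov  r2, r3 -> r2=0xca
body[2] add  r5, r0, r3 -> r5=0x09
body[3] sub  r2, r3, r0 -> r2=0x8b
body[4] sub  r4, r0, #13 -> r4=0x32
body[5] xor  r5, r4, r4 -> r5=0x00
body[6] xor  r1, r0, r4 -> r1=0x0d
body[7] mov  r3, r2 -> r3=0x8b
epilogue: pop r5=0xd3, sp=0xbc
epilogue: pop r3=0xca, sp=0xbd
epilogue: pop r2=0xae, sp=0xbe
epilogue: pop r1=0xd7, sp=0xbf
r4 is caller-saved -> body value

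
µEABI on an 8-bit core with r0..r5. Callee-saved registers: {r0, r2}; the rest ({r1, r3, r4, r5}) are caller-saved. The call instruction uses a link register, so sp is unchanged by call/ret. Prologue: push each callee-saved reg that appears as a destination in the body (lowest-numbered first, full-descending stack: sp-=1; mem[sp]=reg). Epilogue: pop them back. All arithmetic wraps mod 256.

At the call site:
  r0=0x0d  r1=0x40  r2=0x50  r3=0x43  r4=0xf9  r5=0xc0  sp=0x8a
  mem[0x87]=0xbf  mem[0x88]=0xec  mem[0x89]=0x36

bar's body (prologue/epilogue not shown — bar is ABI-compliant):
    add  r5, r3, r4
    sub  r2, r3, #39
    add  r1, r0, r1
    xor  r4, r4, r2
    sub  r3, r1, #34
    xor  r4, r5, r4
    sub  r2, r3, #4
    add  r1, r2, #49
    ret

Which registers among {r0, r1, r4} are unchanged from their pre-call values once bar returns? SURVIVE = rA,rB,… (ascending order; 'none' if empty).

prologue: push r2 -> mem[0x89]=0x50, sp=0x89
body[0] add  r5, r3, r4 -> r5=0x3c
body[1] sub  r2, r3, #39 -> r2=0x1c
body[2] add  r1, r0, r1 -> r1=0x4d
body[3] xor  r4, r4, r2 -> r4=0xe5
body[4] sub  r3, r1, #34 -> r3=0x2b
body[5] xor  r4, r5, r4 -> r4=0xd9
body[6] sub  r2, r3, #4 -> r2=0x27
body[7] add  r1, r2, #49 -> r1=0x58
epilogue: pop r2=0x50, sp=0x8a
r0: callee-saved, written=False
r1: caller-saved, written=True
r4: caller-saved, written=True

SURVIVE = r0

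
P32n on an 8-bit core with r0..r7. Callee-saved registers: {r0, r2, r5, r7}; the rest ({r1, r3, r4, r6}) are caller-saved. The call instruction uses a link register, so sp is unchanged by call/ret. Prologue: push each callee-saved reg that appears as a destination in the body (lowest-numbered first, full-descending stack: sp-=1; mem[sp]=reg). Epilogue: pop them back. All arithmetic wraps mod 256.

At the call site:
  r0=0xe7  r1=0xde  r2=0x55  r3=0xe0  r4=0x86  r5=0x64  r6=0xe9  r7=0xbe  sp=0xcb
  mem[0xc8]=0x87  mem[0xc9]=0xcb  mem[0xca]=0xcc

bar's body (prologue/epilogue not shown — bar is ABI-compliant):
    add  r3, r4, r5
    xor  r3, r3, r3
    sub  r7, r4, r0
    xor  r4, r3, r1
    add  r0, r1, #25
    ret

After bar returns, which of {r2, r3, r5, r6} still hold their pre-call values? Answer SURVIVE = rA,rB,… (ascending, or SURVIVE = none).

prologue: push r0 -> mem[0xca]=0xe7, sp=0xca
prologue: push r7 -> mem[0xc9]=0xbe, sp=0xc9
body[0] add  r3, r4, r5 -> r3=0xea
body[1] xor  r3, r3, r3 -> r3=0x00
body[2] sub  r7, r4, r0 -> r7=0x9f
body[3] xor  r4, r3, r1 -> r4=0xde
body[4] add  r0, r1, #25 -> r0=0xf7
epilogue: pop r7=0xbe, sp=0xca
epilogue: pop r0=0xe7, sp=0xcb
r2: callee-saved, written=False
r3: caller-saved, written=True
r5: callee-saved, written=False
r6: caller-saved, written=False

SURVIVE = r2,r5,r6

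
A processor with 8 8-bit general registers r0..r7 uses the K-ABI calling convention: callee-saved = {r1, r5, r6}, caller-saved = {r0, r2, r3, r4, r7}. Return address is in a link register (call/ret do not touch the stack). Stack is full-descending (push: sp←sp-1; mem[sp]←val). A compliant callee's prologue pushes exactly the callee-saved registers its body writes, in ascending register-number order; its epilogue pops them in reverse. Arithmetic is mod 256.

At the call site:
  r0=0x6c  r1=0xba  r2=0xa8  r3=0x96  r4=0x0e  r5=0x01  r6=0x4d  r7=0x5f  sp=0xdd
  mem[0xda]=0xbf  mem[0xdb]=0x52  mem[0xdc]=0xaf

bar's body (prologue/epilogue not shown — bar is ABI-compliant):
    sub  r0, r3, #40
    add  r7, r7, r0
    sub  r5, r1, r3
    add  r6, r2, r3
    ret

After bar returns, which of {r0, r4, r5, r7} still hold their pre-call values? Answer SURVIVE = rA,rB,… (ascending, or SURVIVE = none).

prologue: push r5 → mem[0xdc]=0x01, sp=0xdc
prologue: push r6 → mem[0xdb]=0x4d, sp=0xdb
body[0] sub  r0, r3, #40 → r0=0x6e
body[1] add  r7, r7, r0 → r7=0xcd
body[2] sub  r5, r1, r3 → r5=0x24
body[3] add  r6, r2, r3 → r6=0x3e
epilogue: pop r6=0x4d, sp=0xdc
epilogue: pop r5=0x01, sp=0xdd
r0: caller-saved, written=True
r4: caller-saved, written=False
r5: callee-saved, written=True
r7: caller-saved, written=True

SURVIVE = r4,r5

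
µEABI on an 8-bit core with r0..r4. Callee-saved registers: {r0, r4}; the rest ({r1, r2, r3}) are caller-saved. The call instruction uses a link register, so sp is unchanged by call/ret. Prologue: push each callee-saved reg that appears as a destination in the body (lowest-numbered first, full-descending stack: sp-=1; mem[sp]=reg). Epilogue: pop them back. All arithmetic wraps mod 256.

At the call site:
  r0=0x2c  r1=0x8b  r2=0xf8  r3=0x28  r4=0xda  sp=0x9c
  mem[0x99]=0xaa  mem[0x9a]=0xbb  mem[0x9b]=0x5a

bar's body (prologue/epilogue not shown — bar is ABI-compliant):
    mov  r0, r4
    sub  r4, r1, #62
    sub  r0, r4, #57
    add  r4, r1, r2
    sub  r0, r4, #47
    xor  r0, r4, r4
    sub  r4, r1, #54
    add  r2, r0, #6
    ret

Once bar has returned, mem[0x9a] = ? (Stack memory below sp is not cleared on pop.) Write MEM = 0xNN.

MEM = 0xda

prologue: push r0 -> mem[0x9b]=0x2c, sp=0x9b
prologue: push r4 -> mem[0x9a]=0xda, sp=0x9a
body[0] mov  r0, r4 -> r0=0xda
body[1] sub  r4, r1, #62 -> r4=0x4d
body[2] sub  r0, r4, #57 -> r0=0x14
body[3] add  r4, r1, r2 -> r4=0x83
body[4] sub  r0, r4, #47 -> r0=0x54
body[5] xor  r0, r4, r4 -> r0=0x00
body[6] sub  r4, r1, #54 -> r4=0x55
body[7] add  r2, r0, #6 -> r2=0x06
epilogue: pop r4=0xda, sp=0x9b
epilogue: pop r0=0x2c, sp=0x9c
prologue pushed ['r0', 'r4'] at ['0x9b', '0x9a']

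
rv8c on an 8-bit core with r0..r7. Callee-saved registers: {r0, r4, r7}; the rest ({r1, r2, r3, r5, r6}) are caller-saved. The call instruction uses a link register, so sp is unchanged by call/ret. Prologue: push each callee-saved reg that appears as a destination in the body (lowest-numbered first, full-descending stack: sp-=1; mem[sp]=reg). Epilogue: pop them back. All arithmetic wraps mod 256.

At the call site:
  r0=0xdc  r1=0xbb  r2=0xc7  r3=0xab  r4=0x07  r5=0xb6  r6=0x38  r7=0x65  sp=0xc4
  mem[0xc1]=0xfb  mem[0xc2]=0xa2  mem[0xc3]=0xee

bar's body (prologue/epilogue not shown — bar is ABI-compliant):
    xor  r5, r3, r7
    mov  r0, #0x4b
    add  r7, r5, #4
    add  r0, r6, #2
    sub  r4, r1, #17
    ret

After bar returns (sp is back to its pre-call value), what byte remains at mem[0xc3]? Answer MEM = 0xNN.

MEM = 0xdc

prologue: push r0 → mem[0xc3]=0xdc, sp=0xc3
prologue: push r4 → mem[0xc2]=0x07, sp=0xc2
prologue: push r7 → mem[0xc1]=0x65, sp=0xc1
body[0] xor  r5, r3, r7 → r5=0xce
body[1] mov  r0, #0x4b → r0=0x4b
body[2] add  r7, r5, #4 → r7=0xd2
body[3] add  r0, r6, #2 → r0=0x3a
body[4] sub  r4, r1, #17 → r4=0xaa
epilogue: pop r7=0x65, sp=0xc2
epilogue: pop r4=0x07, sp=0xc3
epilogue: pop r0=0xdc, sp=0xc4
prologue pushed ['r0', 'r4', 'r7'] at ['0xc3', '0xc2', '0xc1']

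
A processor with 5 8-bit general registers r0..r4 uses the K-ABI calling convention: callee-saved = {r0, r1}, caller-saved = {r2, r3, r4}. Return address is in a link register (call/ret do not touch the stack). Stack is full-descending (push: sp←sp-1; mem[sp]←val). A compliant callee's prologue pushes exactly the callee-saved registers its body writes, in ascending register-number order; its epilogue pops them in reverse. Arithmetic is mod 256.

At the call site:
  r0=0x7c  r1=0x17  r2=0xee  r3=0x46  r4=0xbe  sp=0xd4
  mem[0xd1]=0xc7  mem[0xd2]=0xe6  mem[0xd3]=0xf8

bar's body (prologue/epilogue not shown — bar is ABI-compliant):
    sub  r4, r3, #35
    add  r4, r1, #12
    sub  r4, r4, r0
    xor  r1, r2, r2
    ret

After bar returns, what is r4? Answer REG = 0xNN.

REG = 0xa7

prologue: push r1 → mem[0xd3]=0x17, sp=0xd3
body[0] sub  r4, r3, #35 → r4=0x23
body[1] add  r4, r1, #12 → r4=0x23
body[2] sub  r4, r4, r0 → r4=0xa7
body[3] xor  r1, r2, r2 → r1=0x00
epilogue: pop r1=0x17, sp=0xd4
r4 is caller-saved → body value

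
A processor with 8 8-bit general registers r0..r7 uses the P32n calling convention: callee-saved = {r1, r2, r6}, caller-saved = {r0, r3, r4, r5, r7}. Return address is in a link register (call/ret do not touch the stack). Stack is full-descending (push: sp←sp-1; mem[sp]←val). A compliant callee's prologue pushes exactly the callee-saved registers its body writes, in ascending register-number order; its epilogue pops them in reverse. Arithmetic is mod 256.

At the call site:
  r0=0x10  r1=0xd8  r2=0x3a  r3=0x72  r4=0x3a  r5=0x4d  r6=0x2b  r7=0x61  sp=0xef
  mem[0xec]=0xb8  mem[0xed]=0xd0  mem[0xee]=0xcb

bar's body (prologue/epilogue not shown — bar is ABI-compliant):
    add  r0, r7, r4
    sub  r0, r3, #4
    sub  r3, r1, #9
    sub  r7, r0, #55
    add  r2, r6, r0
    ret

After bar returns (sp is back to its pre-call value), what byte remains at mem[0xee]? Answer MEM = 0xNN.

MEM = 0x3a

prologue: push r2 → mem[0xee]=0x3a, sp=0xee
body[0] add  r0, r7, r4 → r0=0x9b
body[1] sub  r0, r3, #4 → r0=0x6e
body[2] sub  r3, r1, #9 → r3=0xcf
body[3] sub  r7, r0, #55 → r7=0x37
body[4] add  r2, r6, r0 → r2=0x99
epilogue: pop r2=0x3a, sp=0xef
prologue pushed ['r2'] at ['0xee']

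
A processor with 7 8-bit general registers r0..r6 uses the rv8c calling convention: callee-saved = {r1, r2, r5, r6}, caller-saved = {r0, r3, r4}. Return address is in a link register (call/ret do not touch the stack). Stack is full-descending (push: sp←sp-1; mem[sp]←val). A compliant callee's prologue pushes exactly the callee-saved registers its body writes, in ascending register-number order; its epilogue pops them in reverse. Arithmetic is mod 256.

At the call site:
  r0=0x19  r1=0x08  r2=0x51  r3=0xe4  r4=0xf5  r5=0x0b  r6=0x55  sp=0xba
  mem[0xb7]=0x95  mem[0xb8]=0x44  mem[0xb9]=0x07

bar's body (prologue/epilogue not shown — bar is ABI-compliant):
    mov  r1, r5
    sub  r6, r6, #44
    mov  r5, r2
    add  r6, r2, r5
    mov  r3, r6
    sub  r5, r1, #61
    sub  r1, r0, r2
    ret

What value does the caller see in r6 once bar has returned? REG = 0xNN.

REG = 0x55

prologue: push r1 -> mem[0xb9]=0x08, sp=0xb9
prologue: push r5 -> mem[0xb8]=0x0b, sp=0xb8
prologue: push r6 -> mem[0xb7]=0x55, sp=0xb7
body[0] mov  r1, r5 -> r1=0x0b
body[1] sub  r6, r6, #44 -> r6=0x29
body[2] mov  r5, r2 -> r5=0x51
body[3] add  r6, r2, r5 -> r6=0xa2
body[4] mov  r3, r6 -> r3=0xa2
body[5] sub  r5, r1, #61 -> r5=0xce
body[6] sub  r1, r0, r2 -> r1=0xc8
epilogue: pop r6=0x55, sp=0xb8
epilogue: pop r5=0x0b, sp=0xb9
epilogue: pop r1=0x08, sp=0xba
r6 is callee-saved -> restored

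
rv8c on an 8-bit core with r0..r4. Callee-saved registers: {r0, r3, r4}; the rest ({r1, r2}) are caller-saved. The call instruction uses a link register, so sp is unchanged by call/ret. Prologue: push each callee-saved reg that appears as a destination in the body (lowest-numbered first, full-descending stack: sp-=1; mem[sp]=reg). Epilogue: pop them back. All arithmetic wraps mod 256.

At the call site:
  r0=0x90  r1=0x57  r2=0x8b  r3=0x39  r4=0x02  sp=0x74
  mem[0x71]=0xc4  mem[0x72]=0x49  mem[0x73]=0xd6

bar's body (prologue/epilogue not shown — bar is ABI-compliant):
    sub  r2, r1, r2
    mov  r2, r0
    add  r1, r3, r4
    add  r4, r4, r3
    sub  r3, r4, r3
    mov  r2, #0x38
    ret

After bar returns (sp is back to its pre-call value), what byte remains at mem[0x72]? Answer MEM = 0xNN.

prologue: push r3 → mem[0x73]=0x39, sp=0x73
prologue: push r4 → mem[0x72]=0x02, sp=0x72
body[0] sub  r2, r1, r2 → r2=0xcc
body[1] mov  r2, r0 → r2=0x90
body[2] add  r1, r3, r4 → r1=0x3b
body[3] add  r4, r4, r3 → r4=0x3b
body[4] sub  r3, r4, r3 → r3=0x02
body[5] mov  r2, #0x38 → r2=0x38
epilogue: pop r4=0x02, sp=0x73
epilogue: pop r3=0x39, sp=0x74
prologue pushed ['r3', 'r4'] at ['0x73', '0x72']

MEM = 0x02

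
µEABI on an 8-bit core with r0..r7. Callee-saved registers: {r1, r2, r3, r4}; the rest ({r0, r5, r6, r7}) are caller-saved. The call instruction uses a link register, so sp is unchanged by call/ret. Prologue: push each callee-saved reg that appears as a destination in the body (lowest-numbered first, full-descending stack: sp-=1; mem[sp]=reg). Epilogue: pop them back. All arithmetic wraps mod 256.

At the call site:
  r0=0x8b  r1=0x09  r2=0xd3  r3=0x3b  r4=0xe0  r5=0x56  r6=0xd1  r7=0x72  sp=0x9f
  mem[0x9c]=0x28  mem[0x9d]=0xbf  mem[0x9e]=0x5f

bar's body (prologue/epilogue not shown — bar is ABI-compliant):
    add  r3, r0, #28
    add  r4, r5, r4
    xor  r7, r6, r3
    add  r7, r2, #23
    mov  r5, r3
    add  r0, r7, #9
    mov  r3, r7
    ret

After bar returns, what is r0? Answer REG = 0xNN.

REG = 0xf3

prologue: push r3 -> mem[0x9e]=0x3b, sp=0x9e
prologue: push r4 -> mem[0x9d]=0xe0, sp=0x9d
body[0] add  r3, r0, #28 -> r3=0xa7
body[1] add  r4, r5, r4 -> r4=0x36
body[2] xor  r7, r6, r3 -> r7=0x76
body[3] add  r7, r2, #23 -> r7=0xea
body[4] mov  r5, r3 -> r5=0xa7
body[5] add  r0, r7, #9 -> r0=0xf3
body[6] mov  r3, r7 -> r3=0xea
epilogue: pop r4=0xe0, sp=0x9e
epilogue: pop r3=0x3b, sp=0x9f
r0 is caller-saved -> body value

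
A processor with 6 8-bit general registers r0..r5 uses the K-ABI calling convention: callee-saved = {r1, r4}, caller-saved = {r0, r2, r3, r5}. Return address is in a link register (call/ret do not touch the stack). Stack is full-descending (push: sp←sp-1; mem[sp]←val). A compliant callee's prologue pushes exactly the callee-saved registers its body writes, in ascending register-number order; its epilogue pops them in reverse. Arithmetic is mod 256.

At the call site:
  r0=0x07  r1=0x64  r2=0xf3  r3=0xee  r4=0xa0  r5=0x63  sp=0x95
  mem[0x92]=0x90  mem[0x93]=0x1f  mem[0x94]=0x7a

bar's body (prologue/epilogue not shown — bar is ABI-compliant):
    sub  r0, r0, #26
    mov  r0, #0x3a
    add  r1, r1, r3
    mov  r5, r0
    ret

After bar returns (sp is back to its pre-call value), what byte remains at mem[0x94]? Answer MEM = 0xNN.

MEM = 0x64

prologue: push r1 → mem[0x94]=0x64, sp=0x94
body[0] sub  r0, r0, #26 → r0=0xed
body[1] mov  r0, #0x3a → r0=0x3a
body[2] add  r1, r1, r3 → r1=0x52
body[3] mov  r5, r0 → r5=0x3a
epilogue: pop r1=0x64, sp=0x95
prologue pushed ['r1'] at ['0x94']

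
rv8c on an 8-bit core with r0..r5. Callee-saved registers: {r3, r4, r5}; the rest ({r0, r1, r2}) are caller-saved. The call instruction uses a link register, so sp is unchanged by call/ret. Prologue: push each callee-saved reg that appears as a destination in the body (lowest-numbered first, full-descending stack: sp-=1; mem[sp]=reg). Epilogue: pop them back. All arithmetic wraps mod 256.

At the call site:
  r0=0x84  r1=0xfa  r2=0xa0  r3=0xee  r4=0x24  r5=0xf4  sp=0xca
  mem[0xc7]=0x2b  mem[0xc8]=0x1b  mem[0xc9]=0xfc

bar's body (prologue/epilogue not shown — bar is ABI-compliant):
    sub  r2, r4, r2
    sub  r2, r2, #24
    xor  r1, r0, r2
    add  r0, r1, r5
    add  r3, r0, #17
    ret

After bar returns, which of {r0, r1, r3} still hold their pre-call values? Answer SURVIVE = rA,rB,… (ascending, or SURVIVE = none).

prologue: push r3 -> mem[0xc9]=0xee, sp=0xc9
body[0] sub  r2, r4, r2 -> r2=0x84
body[1] sub  r2, r2, #24 -> r2=0x6c
body[2] xor  r1, r0, r2 -> r1=0xe8
body[3] add  r0, r1, r5 -> r0=0xdc
body[4] add  r3, r0, #17 -> r3=0xed
epilogue: pop r3=0xee, sp=0xca
r0: caller-saved, written=True
r1: caller-saved, written=True
r3: callee-saved, written=True

SURVIVE = r3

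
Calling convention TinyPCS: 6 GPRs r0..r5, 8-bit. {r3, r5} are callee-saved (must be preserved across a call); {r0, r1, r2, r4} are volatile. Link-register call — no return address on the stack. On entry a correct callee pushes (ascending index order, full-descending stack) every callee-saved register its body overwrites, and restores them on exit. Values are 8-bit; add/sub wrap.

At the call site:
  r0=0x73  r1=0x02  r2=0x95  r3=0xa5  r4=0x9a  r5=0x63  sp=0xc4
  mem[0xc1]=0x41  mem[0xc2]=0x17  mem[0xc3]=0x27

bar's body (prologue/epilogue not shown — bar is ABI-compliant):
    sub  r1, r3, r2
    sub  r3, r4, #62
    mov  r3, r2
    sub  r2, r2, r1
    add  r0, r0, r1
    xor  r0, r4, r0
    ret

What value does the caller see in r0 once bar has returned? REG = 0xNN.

REG = 0x19

prologue: push r3 → mem[0xc3]=0xa5, sp=0xc3
body[0] sub  r1, r3, r2 → r1=0x10
body[1] sub  r3, r4, #62 → r3=0x5c
body[2] mov  r3, r2 → r3=0x95
body[3] sub  r2, r2, r1 → r2=0x85
body[4] add  r0, r0, r1 → r0=0x83
body[5] xor  r0, r4, r0 → r0=0x19
epilogue: pop r3=0xa5, sp=0xc4
r0 is caller-saved → body value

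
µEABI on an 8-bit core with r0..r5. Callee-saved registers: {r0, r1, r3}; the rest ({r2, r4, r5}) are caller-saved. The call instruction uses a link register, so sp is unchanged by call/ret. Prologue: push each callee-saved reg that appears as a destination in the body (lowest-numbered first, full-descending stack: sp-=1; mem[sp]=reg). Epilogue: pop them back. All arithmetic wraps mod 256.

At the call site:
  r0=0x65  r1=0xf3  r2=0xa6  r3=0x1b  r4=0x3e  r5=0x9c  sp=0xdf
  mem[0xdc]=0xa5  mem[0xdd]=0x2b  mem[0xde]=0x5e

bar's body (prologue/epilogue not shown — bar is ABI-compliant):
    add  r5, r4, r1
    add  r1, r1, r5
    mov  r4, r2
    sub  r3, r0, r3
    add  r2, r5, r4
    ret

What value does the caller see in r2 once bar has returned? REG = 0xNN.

REG = 0xd7

prologue: push r1 -> mem[0xde]=0xf3, sp=0xde
prologue: push r3 -> mem[0xdd]=0x1b, sp=0xdd
body[0] add  r5, r4, r1 -> r5=0x31
body[1] add  r1, r1, r5 -> r1=0x24
body[2] mov  r4, r2 -> r4=0xa6
body[3] sub  r3, r0, r3 -> r3=0x4a
body[4] add  r2, r5, r4 -> r2=0xd7
epilogue: pop r3=0x1b, sp=0xde
epilogue: pop r1=0xf3, sp=0xdf
r2 is caller-saved -> body value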